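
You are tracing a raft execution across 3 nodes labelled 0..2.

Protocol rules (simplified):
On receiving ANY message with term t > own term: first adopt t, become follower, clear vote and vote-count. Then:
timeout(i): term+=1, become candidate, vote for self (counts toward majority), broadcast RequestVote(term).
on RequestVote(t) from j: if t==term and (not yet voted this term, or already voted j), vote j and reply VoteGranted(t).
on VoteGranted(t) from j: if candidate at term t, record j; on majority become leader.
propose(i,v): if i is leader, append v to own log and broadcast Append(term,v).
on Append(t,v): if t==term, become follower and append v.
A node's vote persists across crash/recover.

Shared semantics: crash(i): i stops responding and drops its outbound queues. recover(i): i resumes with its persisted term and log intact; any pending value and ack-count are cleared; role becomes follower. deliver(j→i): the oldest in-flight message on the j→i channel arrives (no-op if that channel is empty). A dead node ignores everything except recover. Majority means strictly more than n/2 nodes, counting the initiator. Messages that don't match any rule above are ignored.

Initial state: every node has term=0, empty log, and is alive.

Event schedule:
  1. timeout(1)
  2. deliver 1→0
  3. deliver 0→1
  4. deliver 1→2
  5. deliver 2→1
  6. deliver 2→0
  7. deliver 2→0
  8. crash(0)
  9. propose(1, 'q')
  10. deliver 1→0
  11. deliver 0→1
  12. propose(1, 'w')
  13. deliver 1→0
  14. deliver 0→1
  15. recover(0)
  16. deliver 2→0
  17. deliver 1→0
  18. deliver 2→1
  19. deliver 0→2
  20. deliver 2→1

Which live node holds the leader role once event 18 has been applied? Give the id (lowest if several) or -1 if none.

[1] timeout(1) → N1(cand t1 [-])
[2] deliver 1→0 → N0(foll t1 [-])
[3] deliver 0→1 → N1(lead t1 [-])
[4] deliver 1→2 → N2(foll t1 [-])
[5] deliver 2→1 → ∅
[6] deliver 2→0 → ∅
[7] deliver 2→0 → ∅
[8] crash(0) → N0(✗foll t1 [-])
[9] propose(1,'q') → N1(lead t1 [q])
[10] deliver 1→0 → ∅
[11] deliver 0→1 → ∅
[12] propose(1,'w') → N1(lead t1 [q,w])
[13] deliver 1→0 → ∅
[14] deliver 0→1 → ∅
[15] recover(0) → N0(foll t1 [-])
[16] deliver 2→0 → ∅
[17] deliver 1→0 → N0(foll t1 [q])
[18] deliver 2→1 → ∅

1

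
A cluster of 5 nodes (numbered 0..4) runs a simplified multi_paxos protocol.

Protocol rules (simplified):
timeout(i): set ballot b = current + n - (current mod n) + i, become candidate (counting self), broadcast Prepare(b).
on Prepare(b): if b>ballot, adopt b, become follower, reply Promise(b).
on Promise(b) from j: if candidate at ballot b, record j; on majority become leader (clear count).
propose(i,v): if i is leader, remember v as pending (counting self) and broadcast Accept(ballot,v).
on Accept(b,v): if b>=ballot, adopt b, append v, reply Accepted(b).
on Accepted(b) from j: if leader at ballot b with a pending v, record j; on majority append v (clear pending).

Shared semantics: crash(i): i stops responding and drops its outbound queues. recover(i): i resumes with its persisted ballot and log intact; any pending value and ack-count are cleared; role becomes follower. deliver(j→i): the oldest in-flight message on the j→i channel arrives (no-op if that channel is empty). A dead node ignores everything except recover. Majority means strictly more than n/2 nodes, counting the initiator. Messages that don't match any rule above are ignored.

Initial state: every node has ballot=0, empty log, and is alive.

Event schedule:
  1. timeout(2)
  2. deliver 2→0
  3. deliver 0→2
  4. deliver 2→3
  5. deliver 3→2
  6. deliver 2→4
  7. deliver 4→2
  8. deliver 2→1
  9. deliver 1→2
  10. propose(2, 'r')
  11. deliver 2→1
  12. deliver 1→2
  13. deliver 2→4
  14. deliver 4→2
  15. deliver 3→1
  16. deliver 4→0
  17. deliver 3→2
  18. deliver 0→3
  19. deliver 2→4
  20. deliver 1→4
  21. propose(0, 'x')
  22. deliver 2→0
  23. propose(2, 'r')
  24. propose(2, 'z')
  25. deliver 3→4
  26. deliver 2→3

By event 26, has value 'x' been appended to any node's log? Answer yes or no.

no

e1 timeout(2): 2[cand,b=7,-]
e2 deliver 2→0: 0[foll,b=7,-]
e3 deliver 0→2: ·
e4 deliver 2→3: 3[foll,b=7,-]
e5 deliver 3→2: 2[lead,b=7,-]
e6 deliver 2→4: 4[foll,b=7,-]
e7 deliver 4→2: ·
e8 deliver 2→1: 1[foll,b=7,-]
e9 deliver 1→2: ·
e10 propose(2,'r'): ·
e11 deliver 2→1: 1[foll,b=7,r]
e12 deliver 1→2: ·
e13 deliver 2→4: 4[foll,b=7,r]
e14 deliver 4→2: 2[lead,b=7,r]
e15 deliver 3→1: ·
e16 deliver 4→0: ·
e17 deliver 3→2: ·
e18 deliver 0→3: ·
e19 deliver 2→4: ·
e20 deliver 1→4: ·
e21 propose(0,'x'): ·
e22 deliver 2→0: 0[foll,b=7,r]
e23 propose(2,'r'): ·
e24 propose(2,'z'): ·
e25 deliver 3→4: ·
e26 deliver 2→3: 3[foll,b=7,r]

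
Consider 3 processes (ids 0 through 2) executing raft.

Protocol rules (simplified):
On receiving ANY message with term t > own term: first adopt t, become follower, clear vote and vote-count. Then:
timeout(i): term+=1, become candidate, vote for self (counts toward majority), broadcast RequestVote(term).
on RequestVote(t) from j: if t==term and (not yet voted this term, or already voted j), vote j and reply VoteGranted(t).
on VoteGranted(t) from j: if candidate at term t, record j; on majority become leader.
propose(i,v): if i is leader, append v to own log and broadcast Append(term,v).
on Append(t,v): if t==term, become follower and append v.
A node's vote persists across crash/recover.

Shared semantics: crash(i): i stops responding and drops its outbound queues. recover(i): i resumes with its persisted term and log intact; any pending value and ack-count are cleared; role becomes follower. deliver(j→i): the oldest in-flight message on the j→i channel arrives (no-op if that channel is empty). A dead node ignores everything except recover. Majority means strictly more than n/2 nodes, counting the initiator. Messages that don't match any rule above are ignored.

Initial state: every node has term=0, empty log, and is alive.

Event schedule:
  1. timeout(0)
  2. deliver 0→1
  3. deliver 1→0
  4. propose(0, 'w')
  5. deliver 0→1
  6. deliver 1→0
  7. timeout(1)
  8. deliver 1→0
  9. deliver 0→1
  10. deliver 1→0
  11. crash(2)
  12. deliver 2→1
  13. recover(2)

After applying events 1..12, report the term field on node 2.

after 1 — timeout(0): n0:cand/t1/[-]
after 2 — deliver 0→1: n1:foll/t1/[-]
after 3 — deliver 1→0: n0:lead/t1/[-]
after 4 — propose(0,'w'): n0:lead/t1/[w]
after 5 — deliver 0→1: n1:foll/t1/[w]
after 6 — deliver 1→0: ·
after 7 — timeout(1): n1:cand/t2/[w]
after 8 — deliver 1→0: n0:foll/t2/[w]
after 9 — deliver 0→1: n1:lead/t2/[w]
after 10 — deliver 1→0: ·
after 11 — crash(2): n2:✗foll/t0/[-]
after 12 — deliver 2→1: ·

0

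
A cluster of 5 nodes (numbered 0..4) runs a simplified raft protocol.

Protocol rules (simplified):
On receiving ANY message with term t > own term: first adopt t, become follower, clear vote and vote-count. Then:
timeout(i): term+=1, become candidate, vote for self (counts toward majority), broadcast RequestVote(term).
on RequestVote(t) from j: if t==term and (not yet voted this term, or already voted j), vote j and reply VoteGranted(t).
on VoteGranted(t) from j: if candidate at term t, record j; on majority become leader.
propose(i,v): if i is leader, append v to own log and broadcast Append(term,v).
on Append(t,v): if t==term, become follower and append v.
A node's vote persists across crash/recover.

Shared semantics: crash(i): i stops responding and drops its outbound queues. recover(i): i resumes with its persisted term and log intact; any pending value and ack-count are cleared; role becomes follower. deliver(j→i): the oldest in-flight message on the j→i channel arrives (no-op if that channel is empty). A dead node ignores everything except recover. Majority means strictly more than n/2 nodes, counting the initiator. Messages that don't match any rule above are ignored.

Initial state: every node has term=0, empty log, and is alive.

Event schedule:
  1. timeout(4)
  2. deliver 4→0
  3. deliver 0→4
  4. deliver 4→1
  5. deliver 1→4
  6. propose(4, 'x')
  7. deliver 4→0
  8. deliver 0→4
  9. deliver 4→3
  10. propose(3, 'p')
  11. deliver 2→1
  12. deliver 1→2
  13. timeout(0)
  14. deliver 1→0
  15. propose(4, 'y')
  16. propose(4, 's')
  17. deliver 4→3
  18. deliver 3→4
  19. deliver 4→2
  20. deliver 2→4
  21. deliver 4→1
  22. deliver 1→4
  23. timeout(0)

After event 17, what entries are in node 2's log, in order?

after 1 — timeout(4): n4:cand/t1/[-]
after 2 — deliver 4→0: n0:foll/t1/[-]
after 3 — deliver 0→4: ·
after 4 — deliver 4→1: n1:foll/t1/[-]
after 5 — deliver 1→4: n4:lead/t1/[-]
after 6 — propose(4,'x'): n4:lead/t1/[x]
after 7 — deliver 4→0: n0:foll/t1/[x]
after 8 — deliver 0→4: ·
after 9 — deliver 4→3: n3:foll/t1/[-]
after 10 — propose(3,'p'): ·
after 11 — deliver 2→1: ·
after 12 — deliver 1→2: ·
after 13 — timeout(0): n0:cand/t2/[x]
after 14 — deliver 1→0: ·
after 15 — propose(4,'y'): n4:lead/t1/[x,y]
after 16 — propose(4,'s'): n4:lead/t1/[x,y,s]
after 17 — deliver 4→3: n3:foll/t1/[x]

empty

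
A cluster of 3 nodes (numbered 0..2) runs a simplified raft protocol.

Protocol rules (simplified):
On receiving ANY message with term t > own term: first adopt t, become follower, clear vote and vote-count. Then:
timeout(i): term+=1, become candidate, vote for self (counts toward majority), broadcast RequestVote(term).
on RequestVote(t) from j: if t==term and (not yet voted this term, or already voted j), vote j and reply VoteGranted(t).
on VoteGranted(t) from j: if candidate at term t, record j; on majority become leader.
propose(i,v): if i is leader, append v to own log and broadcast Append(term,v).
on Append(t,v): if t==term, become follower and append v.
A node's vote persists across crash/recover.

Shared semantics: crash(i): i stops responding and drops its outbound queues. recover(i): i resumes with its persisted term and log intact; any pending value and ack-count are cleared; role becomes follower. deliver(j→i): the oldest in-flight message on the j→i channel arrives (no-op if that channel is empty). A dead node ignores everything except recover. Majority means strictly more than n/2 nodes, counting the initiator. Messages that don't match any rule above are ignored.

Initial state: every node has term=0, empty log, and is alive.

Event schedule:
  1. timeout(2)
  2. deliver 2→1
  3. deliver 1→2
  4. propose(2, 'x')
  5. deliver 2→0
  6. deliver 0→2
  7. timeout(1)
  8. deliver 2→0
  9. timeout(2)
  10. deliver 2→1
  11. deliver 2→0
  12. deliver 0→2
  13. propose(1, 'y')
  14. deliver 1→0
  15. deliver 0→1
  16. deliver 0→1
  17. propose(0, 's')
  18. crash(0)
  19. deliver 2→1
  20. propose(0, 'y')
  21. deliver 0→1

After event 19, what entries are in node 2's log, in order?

x

e1 timeout(2): 2[cand,t=1,-]
e2 deliver 2→1: 1[foll,t=1,-]
e3 deliver 1→2: 2[lead,t=1,-]
e4 propose(2,'x'): 2[lead,t=1,x]
e5 deliver 2→0: 0[foll,t=1,-]
e6 deliver 0→2: ·
e7 timeout(1): 1[cand,t=2,-]
e8 deliver 2→0: 0[foll,t=1,x]
e9 timeout(2): 2[cand,t=2,x]
e10 deliver 2→1: ·
e11 deliver 2→0: 0[foll,t=2,x]
e12 deliver 0→2: 2[lead,t=2,x]
e13 propose(1,'y'): ·
e14 deliver 1→0: ·
e15 deliver 0→1: ·
e16 deliver 0→1: ·
e17 propose(0,'s'): ·
e18 crash(0): 0[✗foll,t=2,x]
e19 deliver 2→1: ·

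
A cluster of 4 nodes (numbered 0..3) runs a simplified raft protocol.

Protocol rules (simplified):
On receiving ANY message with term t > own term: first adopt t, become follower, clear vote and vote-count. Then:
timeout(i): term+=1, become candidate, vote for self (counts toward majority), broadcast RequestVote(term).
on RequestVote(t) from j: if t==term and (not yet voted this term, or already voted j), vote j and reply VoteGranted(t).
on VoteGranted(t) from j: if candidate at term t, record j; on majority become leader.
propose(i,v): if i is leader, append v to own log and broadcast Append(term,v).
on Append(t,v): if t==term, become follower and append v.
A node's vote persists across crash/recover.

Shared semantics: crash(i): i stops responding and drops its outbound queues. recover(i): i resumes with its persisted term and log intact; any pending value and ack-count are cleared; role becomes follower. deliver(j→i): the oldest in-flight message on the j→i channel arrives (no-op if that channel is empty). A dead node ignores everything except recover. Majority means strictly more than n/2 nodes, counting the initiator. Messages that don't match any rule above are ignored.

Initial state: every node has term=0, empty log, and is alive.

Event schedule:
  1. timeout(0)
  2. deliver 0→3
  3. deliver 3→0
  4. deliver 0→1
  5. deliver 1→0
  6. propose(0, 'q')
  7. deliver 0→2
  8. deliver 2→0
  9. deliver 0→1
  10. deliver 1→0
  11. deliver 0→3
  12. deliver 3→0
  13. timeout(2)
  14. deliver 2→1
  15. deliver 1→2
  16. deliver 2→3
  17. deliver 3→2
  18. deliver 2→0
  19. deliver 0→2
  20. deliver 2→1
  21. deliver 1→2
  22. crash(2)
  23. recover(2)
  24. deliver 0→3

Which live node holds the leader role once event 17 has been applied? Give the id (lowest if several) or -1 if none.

0

[1] timeout(0) → N0(cand t1 [-])
[2] deliver 0→3 → N3(foll t1 [-])
[3] deliver 3→0 → ∅
[4] deliver 0→1 → N1(foll t1 [-])
[5] deliver 1→0 → N0(lead t1 [-])
[6] propose(0,'q') → N0(lead t1 [q])
[7] deliver 0→2 → N2(foll t1 [-])
[8] deliver 2→0 → ∅
[9] deliver 0→1 → N1(foll t1 [q])
[10] deliver 1→0 → ∅
[11] deliver 0→3 → N3(foll t1 [q])
[12] deliver 3→0 → ∅
[13] timeout(2) → N2(cand t2 [-])
[14] deliver 2→1 → N1(foll t2 [q])
[15] deliver 1→2 → ∅
[16] deliver 2→3 → N3(foll t2 [q])
[17] deliver 3→2 → N2(lead t2 [-])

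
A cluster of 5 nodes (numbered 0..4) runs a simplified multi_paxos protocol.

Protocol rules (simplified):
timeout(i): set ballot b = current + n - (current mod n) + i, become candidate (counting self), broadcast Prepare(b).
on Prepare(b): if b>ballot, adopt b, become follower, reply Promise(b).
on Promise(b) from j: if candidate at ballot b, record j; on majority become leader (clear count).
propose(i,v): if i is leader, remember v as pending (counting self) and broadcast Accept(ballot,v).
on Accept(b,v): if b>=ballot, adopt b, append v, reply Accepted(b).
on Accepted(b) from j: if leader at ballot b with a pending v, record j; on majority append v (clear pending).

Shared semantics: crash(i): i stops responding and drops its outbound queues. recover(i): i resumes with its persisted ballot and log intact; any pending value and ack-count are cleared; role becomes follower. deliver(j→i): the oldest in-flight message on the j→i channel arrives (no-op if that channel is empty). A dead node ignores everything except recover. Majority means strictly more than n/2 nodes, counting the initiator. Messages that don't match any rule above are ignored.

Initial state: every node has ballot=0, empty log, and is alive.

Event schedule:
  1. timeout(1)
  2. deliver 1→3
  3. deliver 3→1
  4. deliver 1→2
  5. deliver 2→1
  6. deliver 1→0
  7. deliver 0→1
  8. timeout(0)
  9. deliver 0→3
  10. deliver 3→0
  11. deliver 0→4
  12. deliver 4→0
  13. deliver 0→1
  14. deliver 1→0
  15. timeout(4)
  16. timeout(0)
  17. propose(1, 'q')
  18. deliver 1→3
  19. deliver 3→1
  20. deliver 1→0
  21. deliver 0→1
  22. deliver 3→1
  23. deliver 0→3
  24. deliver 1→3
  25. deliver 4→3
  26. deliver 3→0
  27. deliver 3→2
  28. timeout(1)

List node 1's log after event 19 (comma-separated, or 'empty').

empty

1. timeout(1):  <1:cand b6 ->
2. deliver 1→3:  <3:foll b6 ->
3. deliver 3→1:  nop
4. deliver 1→2:  <2:foll b6 ->
5. deliver 2→1:  <1:lead b6 ->
6. deliver 1→0:  <0:foll b6 ->
7. deliver 0→1:  nop
8. timeout(0):  <0:cand b10 ->
9. deliver 0→3:  <3:foll b10 ->
10. deliver 3→0:  nop
11. deliver 0→4:  <4:foll b10 ->
12. deliver 4→0:  <0:lead b10 ->
13. deliver 0→1:  <1:foll b10 ->
14. deliver 1→0:  nop
15. timeout(4):  <4:cand b19 ->
16. timeout(0):  <0:cand b15 ->
17. propose(1,'q'):  nop
18. deliver 1→3:  nop
19. deliver 3→1:  nop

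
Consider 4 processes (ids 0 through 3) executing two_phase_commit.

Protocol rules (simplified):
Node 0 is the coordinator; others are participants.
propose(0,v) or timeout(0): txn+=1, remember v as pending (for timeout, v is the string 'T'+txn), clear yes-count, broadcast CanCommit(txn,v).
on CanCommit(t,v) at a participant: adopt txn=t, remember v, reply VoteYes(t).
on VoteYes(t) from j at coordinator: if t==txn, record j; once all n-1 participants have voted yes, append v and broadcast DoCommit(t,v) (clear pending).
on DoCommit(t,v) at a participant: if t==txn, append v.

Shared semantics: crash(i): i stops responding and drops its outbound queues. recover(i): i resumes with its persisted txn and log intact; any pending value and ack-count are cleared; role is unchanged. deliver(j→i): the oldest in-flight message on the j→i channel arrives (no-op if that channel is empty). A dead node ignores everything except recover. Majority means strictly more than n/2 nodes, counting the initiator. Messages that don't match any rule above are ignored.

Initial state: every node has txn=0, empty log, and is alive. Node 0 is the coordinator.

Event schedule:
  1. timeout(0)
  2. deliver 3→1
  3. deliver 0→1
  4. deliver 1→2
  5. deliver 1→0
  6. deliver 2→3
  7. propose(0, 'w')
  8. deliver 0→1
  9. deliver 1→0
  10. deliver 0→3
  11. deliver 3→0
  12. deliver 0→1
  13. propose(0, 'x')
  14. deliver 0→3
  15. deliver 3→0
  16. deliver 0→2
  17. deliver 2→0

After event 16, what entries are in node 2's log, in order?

empty

e1 timeout(0): 0[coor,t=1,-]
e2 deliver 3→1: ·
e3 deliver 0→1: 1[part,t=1,-]
e4 deliver 1→2: ·
e5 deliver 1→0: ·
e6 deliver 2→3: ·
e7 propose(0,'w'): 0[coor,t=2,-]
e8 deliver 0→1: 1[part,t=2,-]
e9 deliver 1→0: ·
e10 deliver 0→3: 3[part,t=1,-]
e11 deliver 3→0: ·
e12 deliver 0→1: ·
e13 propose(0,'x'): 0[coor,t=3,-]
e14 deliver 0→3: 3[part,t=2,-]
e15 deliver 3→0: ·
e16 deliver 0→2: 2[part,t=1,-]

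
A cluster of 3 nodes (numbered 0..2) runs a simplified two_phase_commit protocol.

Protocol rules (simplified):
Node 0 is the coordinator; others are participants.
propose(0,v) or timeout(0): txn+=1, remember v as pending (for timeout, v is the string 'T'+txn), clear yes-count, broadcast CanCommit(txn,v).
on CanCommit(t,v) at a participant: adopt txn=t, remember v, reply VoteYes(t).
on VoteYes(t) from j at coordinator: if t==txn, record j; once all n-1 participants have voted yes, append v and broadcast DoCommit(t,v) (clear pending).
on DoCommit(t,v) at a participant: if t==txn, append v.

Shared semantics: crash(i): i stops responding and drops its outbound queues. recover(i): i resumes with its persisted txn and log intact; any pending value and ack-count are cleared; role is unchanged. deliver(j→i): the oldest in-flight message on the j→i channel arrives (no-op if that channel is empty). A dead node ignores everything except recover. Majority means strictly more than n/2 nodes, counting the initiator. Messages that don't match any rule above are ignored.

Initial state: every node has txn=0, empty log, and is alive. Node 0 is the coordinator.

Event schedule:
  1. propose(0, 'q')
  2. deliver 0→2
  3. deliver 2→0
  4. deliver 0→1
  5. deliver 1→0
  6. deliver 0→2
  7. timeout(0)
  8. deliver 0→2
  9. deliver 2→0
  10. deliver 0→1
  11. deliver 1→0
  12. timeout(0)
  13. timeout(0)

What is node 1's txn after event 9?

after 1 — propose(0,'q'): n0:coor/t1/[-]
after 2 — deliver 0→2: n2:part/t1/[-]
after 3 — deliver 2→0: ·
after 4 — deliver 0→1: n1:part/t1/[-]
after 5 — deliver 1→0: n0:coor/t1/[q]
after 6 — deliver 0→2: n2:part/t1/[q]
after 7 — timeout(0): n0:coor/t2/[q]
after 8 — deliver 0→2: n2:part/t2/[q]
after 9 — deliver 2→0: ·

1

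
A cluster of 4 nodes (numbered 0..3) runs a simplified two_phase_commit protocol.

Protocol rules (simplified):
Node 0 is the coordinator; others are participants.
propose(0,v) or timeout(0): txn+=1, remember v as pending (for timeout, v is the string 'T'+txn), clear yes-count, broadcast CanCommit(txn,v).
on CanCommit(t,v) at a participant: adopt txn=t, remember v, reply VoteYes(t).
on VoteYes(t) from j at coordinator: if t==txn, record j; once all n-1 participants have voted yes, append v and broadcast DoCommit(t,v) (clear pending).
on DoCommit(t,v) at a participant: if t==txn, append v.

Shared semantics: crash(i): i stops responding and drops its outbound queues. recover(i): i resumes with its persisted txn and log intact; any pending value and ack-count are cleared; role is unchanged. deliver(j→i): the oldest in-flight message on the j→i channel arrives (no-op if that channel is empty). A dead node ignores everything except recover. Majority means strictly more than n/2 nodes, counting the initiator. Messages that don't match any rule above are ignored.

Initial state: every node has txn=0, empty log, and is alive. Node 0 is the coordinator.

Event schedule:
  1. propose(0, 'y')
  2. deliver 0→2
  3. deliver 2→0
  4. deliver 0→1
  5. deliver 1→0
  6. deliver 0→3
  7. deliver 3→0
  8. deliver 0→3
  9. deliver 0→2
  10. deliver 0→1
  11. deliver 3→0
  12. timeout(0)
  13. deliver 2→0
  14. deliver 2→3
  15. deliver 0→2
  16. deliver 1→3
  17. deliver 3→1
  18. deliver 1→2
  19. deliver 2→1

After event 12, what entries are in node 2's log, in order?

after 1 — propose(0,'y'): n0:coor/t1/[-]
after 2 — deliver 0→2: n2:part/t1/[-]
after 3 — deliver 2→0: ·
after 4 — deliver 0→1: n1:part/t1/[-]
after 5 — deliver 1→0: ·
after 6 — deliver 0→3: n3:part/t1/[-]
after 7 — deliver 3→0: n0:coor/t1/[y]
after 8 — deliver 0→3: n3:part/t1/[y]
after 9 — deliver 0→2: n2:part/t1/[y]
after 10 — deliver 0→1: n1:part/t1/[y]
after 11 — deliver 3→0: ·
after 12 — timeout(0): n0:coor/t2/[y]

y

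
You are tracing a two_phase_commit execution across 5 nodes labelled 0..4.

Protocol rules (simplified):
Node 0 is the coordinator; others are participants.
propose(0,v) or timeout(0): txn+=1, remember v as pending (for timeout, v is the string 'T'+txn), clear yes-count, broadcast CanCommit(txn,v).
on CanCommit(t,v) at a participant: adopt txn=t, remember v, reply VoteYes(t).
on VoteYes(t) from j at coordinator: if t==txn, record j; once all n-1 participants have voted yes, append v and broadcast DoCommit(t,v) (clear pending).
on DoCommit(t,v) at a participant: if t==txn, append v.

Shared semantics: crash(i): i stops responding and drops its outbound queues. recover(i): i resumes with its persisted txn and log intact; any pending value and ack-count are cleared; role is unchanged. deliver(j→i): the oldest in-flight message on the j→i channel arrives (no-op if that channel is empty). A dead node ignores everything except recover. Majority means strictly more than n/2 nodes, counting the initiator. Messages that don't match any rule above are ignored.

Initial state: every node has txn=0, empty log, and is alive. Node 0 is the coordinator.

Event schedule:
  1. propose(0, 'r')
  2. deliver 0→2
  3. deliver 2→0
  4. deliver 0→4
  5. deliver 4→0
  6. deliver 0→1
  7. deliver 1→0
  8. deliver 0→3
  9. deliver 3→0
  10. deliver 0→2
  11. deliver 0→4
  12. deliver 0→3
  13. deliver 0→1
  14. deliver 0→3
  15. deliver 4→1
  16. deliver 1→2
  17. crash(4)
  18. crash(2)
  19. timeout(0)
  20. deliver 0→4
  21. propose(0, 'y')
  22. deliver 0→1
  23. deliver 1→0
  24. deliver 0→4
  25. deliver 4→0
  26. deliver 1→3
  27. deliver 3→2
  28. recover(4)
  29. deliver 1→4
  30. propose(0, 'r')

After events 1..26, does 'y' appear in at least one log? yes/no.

no

e1 propose(0,'r'): 0[coor,t=1,-]
e2 deliver 0→2: 2[part,t=1,-]
e3 deliver 2→0: ·
e4 deliver 0→4: 4[part,t=1,-]
e5 deliver 4→0: ·
e6 deliver 0→1: 1[part,t=1,-]
e7 deliver 1→0: ·
e8 deliver 0→3: 3[part,t=1,-]
e9 deliver 3→0: 0[coor,t=1,r]
e10 deliver 0→2: 2[part,t=1,r]
e11 deliver 0→4: 4[part,t=1,r]
e12 deliver 0→3: 3[part,t=1,r]
e13 deliver 0→1: 1[part,t=1,r]
e14 deliver 0→3: ·
e15 deliver 4→1: ·
e16 deliver 1→2: ·
e17 crash(4): 4[✗part,t=1,r]
e18 crash(2): 2[✗part,t=1,r]
e19 timeout(0): 0[coor,t=2,r]
e20 deliver 0→4: ·
e21 propose(0,'y'): 0[coor,t=3,r]
e22 deliver 0→1: 1[part,t=2,r]
e23 deliver 1→0: ·
e24 deliver 0→4: ·
e25 deliver 4→0: ·
e26 deliver 1→3: ·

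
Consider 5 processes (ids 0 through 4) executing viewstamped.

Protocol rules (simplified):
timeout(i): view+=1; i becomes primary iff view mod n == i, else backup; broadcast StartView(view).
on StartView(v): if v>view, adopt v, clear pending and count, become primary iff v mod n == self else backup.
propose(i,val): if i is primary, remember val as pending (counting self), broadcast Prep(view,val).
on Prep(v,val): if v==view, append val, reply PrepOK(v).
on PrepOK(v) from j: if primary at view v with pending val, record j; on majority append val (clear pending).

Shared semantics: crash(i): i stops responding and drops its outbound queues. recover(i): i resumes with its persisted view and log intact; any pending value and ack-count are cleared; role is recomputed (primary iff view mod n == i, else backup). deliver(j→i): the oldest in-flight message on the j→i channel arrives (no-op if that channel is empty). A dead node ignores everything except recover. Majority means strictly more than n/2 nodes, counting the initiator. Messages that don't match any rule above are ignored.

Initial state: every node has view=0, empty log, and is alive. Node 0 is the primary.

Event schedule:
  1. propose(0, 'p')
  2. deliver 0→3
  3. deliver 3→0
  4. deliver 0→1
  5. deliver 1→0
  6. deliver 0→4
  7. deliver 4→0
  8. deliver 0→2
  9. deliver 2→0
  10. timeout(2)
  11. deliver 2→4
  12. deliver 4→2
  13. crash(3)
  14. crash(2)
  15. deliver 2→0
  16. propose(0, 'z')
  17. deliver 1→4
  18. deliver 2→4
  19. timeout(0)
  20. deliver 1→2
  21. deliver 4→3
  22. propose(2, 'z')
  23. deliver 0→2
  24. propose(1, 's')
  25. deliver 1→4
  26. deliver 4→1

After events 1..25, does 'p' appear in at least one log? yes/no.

step 1 propose(0,'p'): —
step 2 deliver 0→3: 3={back,v=0,log=p}
step 3 deliver 3→0: —
step 4 deliver 0→1: 1={back,v=0,log=p}
step 5 deliver 1→0: 0={prim,v=0,log=p}
step 6 deliver 0→4: 4={back,v=0,log=p}
step 7 deliver 4→0: —
step 8 deliver 0→2: 2={back,v=0,log=p}
step 9 deliver 2→0: —
step 10 timeout(2): 2={back,v=1,log=p}
step 11 deliver 2→4: 4={back,v=1,log=p}
step 12 deliver 4→2: —
step 13 crash(3): 3={✗back,v=0,log=p}
step 14 crash(2): 2={✗back,v=1,log=p}
step 15 deliver 2→0: —
step 16 propose(0,'z'): —
step 17 deliver 1→4: —
step 18 deliver 2→4: —
step 19 timeout(0): 0={back,v=1,log=p}
step 20 deliver 1→2: —
step 21 deliver 4→3: —
step 22 propose(2,'z'): —
step 23 deliver 0→2: —
step 24 propose(1,'s'): —
step 25 deliver 1→4: —

yes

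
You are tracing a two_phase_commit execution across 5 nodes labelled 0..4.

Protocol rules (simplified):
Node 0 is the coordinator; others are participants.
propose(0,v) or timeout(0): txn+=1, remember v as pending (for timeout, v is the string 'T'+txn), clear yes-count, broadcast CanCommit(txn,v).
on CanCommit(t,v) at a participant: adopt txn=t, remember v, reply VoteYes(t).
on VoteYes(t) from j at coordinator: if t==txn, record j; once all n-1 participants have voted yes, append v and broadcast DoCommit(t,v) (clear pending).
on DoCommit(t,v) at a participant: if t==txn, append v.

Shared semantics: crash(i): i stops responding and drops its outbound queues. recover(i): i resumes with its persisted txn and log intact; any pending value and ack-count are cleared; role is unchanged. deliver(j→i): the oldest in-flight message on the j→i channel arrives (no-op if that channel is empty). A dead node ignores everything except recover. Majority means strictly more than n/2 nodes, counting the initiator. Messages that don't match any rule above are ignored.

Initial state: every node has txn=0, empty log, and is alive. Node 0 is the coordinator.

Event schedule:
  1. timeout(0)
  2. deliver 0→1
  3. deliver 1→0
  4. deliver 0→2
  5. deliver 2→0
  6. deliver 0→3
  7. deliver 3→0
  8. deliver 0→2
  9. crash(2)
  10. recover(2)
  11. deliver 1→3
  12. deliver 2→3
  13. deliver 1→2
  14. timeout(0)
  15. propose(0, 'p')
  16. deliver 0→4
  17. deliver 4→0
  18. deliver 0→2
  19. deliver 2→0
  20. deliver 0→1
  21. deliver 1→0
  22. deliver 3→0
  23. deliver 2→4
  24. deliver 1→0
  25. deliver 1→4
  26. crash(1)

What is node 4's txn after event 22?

after 1 — timeout(0): n0:coor/t1/[-]
after 2 — deliver 0→1: n1:part/t1/[-]
after 3 — deliver 1→0: ·
after 4 — deliver 0→2: n2:part/t1/[-]
after 5 — deliver 2→0: ·
after 6 — deliver 0→3: n3:part/t1/[-]
after 7 — deliver 3→0: ·
after 8 — deliver 0→2: ·
after 9 — crash(2): n2:✗part/t1/[-]
after 10 — recover(2): n2:part/t1/[-]
after 11 — deliver 1→3: ·
after 12 — deliver 2→3: ·
after 13 — deliver 1→2: ·
after 14 — timeout(0): n0:coor/t2/[-]
after 15 — propose(0,'p'): n0:coor/t3/[-]
after 16 — deliver 0→4: n4:part/t1/[-]
after 17 — deliver 4→0: ·
after 18 — deliver 0→2: n2:part/t2/[-]
after 19 — deliver 2→0: ·
after 20 — deliver 0→1: n1:part/t2/[-]
after 21 — deliver 1→0: ·
after 22 — deliver 3→0: ·

1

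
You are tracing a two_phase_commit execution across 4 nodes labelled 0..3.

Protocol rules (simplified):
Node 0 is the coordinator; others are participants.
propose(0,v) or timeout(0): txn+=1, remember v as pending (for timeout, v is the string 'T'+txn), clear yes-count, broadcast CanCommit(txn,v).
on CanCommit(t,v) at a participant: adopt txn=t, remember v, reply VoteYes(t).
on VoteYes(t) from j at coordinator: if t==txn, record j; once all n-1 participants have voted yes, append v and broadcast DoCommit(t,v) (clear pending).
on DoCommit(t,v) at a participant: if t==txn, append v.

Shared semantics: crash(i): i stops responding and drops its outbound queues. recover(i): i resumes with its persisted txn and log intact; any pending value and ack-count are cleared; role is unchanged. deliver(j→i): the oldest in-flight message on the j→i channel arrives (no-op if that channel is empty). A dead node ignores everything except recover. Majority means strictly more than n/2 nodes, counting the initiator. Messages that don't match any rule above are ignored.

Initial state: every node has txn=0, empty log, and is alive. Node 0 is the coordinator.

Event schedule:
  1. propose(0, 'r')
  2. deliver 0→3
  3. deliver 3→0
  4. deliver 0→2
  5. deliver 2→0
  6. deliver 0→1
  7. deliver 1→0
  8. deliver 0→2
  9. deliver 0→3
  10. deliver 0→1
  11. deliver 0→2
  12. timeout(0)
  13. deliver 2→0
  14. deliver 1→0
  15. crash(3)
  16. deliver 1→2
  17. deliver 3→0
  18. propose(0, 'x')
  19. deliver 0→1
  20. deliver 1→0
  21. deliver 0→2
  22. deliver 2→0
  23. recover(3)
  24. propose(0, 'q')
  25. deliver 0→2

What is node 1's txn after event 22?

e1 propose(0,'r'): 0[coor,t=1,-]
e2 deliver 0→3: 3[part,t=1,-]
e3 deliver 3→0: ·
e4 deliver 0→2: 2[part,t=1,-]
e5 deliver 2→0: ·
e6 deliver 0→1: 1[part,t=1,-]
e7 deliver 1→0: 0[coor,t=1,r]
e8 deliver 0→2: 2[part,t=1,r]
e9 deliver 0→3: 3[part,t=1,r]
e10 deliver 0→1: 1[part,t=1,r]
e11 deliver 0→2: ·
e12 timeout(0): 0[coor,t=2,r]
e13 deliver 2→0: ·
e14 deliver 1→0: ·
e15 crash(3): 3[✗part,t=1,r]
e16 deliver 1→2: ·
e17 deliver 3→0: ·
e18 propose(0,'x'): 0[coor,t=3,r]
e19 deliver 0→1: 1[part,t=2,r]
e20 deliver 1→0: ·
e21 deliver 0→2: 2[part,t=2,r]
e22 deliver 2→0: ·

2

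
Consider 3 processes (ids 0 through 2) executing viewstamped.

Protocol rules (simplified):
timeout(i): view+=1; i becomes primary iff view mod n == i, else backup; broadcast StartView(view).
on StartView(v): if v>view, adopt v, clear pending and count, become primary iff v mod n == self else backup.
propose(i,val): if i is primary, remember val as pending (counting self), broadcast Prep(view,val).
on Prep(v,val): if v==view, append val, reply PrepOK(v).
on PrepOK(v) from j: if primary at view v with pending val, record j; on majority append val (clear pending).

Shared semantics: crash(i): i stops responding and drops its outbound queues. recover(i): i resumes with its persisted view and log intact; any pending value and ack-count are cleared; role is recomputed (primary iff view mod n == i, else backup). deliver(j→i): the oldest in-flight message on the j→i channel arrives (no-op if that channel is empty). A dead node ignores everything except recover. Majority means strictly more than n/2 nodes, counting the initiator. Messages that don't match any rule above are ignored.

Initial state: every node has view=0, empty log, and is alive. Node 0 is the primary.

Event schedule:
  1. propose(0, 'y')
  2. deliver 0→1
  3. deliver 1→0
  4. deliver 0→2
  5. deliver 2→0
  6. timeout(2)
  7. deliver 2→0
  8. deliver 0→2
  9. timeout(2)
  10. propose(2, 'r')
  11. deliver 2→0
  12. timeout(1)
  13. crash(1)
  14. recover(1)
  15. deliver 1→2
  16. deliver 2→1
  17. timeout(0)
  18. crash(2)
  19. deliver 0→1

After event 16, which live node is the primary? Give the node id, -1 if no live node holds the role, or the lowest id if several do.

after 1 — propose(0,'y'): ·
after 2 — deliver 0→1: n1:back/v0/[y]
after 3 — deliver 1→0: n0:prim/v0/[y]
after 4 — deliver 0→2: n2:back/v0/[y]
after 5 — deliver 2→0: ·
after 6 — timeout(2): n2:back/v1/[y]
after 7 — deliver 2→0: n0:back/v1/[y]
after 8 — deliver 0→2: ·
after 9 — timeout(2): n2:prim/v2/[y]
after 10 — propose(2,'r'): ·
after 11 — deliver 2→0: n0:back/v2/[y]
after 12 — timeout(1): n1:prim/v1/[y]
after 13 — crash(1): n1:✗prim/v1/[y]
after 14 — recover(1): n1:prim/v1/[y]
after 15 — deliver 1→2: ·
after 16 — deliver 2→1: ·

1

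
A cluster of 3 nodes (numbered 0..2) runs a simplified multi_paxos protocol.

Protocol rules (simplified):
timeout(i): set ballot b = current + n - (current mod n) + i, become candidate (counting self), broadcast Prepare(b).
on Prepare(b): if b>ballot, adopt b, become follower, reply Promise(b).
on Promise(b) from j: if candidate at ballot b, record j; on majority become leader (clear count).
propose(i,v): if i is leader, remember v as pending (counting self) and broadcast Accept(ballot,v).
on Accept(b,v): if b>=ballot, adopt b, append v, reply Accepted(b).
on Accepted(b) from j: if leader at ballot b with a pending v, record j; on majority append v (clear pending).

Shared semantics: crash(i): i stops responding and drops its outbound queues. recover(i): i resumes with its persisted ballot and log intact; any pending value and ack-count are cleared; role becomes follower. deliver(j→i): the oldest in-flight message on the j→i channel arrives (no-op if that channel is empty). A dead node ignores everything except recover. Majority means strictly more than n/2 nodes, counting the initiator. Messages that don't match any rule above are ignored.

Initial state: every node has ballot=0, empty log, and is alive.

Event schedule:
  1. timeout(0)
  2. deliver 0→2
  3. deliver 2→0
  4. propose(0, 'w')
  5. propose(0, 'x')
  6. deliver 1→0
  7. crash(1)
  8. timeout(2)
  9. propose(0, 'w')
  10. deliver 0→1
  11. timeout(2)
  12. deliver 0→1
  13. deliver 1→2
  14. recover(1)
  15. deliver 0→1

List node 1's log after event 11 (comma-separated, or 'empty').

empty

e1 timeout(0): 0[cand,b=3,-]
e2 deliver 0→2: 2[foll,b=3,-]
e3 deliver 2→0: 0[lead,b=3,-]
e4 propose(0,'w'): ·
e5 propose(0,'x'): ·
e6 deliver 1→0: ·
e7 crash(1): 1[✗foll,b=0,-]
e8 timeout(2): 2[cand,b=8,-]
e9 propose(0,'w'): ·
e10 deliver 0→1: ·
e11 timeout(2): 2[cand,b=11,-]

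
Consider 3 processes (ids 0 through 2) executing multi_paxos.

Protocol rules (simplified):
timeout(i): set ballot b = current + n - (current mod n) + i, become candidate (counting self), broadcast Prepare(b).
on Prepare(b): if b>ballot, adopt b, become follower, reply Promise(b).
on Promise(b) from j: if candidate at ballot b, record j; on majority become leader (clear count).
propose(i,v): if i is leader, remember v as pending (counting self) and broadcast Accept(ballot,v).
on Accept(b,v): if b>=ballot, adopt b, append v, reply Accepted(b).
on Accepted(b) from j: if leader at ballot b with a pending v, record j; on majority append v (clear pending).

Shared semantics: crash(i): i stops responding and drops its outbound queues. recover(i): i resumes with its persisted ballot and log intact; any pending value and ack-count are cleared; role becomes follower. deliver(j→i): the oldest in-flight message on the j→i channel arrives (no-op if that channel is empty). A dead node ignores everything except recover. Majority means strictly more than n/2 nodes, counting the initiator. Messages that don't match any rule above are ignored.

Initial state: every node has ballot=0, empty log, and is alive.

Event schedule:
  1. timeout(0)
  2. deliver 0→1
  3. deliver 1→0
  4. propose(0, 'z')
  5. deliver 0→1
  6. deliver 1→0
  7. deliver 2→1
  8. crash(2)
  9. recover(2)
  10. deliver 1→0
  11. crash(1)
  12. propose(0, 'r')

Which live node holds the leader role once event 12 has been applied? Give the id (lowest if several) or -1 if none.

e1 timeout(0): 0[cand,b=3,-]
e2 deliver 0→1: 1[foll,b=3,-]
e3 deliver 1→0: 0[lead,b=3,-]
e4 propose(0,'z'): ·
e5 deliver 0→1: 1[foll,b=3,z]
e6 deliver 1→0: 0[lead,b=3,z]
e7 deliver 2→1: ·
e8 crash(2): 2[✗foll,b=0,-]
e9 recover(2): 2[foll,b=0,-]
e10 deliver 1→0: ·
e11 crash(1): 1[✗foll,b=3,z]
e12 propose(0,'r'): ·

0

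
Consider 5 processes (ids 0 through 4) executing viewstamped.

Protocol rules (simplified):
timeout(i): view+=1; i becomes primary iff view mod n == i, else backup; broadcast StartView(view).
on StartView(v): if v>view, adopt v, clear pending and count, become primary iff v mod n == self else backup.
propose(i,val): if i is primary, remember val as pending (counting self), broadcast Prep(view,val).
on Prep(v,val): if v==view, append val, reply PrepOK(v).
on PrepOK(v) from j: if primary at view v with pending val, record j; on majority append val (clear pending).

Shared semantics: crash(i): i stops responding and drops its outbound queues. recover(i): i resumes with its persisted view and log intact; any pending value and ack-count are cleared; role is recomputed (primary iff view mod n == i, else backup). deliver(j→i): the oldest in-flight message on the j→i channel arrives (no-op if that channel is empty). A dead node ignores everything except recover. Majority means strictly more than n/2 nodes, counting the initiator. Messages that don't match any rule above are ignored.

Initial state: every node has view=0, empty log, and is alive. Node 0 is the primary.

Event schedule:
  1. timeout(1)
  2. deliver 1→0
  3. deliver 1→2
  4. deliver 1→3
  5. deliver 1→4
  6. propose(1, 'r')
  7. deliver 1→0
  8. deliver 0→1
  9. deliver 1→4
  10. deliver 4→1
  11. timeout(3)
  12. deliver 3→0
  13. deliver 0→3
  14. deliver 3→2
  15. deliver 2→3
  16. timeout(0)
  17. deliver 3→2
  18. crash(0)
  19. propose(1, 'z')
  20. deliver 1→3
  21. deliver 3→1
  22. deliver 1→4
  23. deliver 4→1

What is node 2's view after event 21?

2

step 1 timeout(1): 1={prim,v=1,log=-}
step 2 deliver 1→0: 0={back,v=1,log=-}
step 3 deliver 1→2: 2={back,v=1,log=-}
step 4 deliver 1→3: 3={back,v=1,log=-}
step 5 deliver 1→4: 4={back,v=1,log=-}
step 6 propose(1,'r'): —
step 7 deliver 1→0: 0={back,v=1,log=r}
step 8 deliver 0→1: —
step 9 deliver 1→4: 4={back,v=1,log=r}
step 10 deliver 4→1: 1={prim,v=1,log=r}
step 11 timeout(3): 3={back,v=2,log=-}
step 12 deliver 3→0: 0={back,v=2,log=r}
step 13 deliver 0→3: —
step 14 deliver 3→2: 2={prim,v=2,log=-}
step 15 deliver 2→3: —
step 16 timeout(0): 0={back,v=3,log=r}
step 17 deliver 3→2: —
step 18 crash(0): 0={✗back,v=3,log=r}
step 19 propose(1,'z'): —
step 20 deliver 1→3: —
step 21 deliver 3→1: 1={back,v=2,log=r}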